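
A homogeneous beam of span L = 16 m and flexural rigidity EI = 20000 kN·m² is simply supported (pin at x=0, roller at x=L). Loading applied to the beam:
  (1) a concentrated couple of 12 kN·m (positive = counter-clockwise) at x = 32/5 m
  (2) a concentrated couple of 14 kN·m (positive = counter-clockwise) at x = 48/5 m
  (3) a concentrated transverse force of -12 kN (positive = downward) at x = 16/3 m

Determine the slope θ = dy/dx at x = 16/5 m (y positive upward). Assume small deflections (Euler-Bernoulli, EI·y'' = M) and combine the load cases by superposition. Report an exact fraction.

Load 1 — applied couple M₀=12 kN·m at a=32/5 m (b=L-a=48/5):
  θ_1 = (M₀x²/(2L)+C₁)/EI  [x≤a] with C₁=M₀(3b²-L²)/(6L)=64/25 = (12·(16/5)²/(2·16)+(64/25))/20000 = 1/3125 rad
Load 2 — applied couple M₀=14 kN·m at a=48/5 m (b=L-a=32/5):
  θ_2 = (M₀x²/(2L)+C₁)/EI  [x≤a] with C₁=M₀(3b²-L²)/(6L)=-1456/75 = (14·(16/5)²/(2·16)+(-1456/75))/20000 = -7/9375 rad
Load 3 — point force P=-12 kN at a=16/3 m (b=L-a=32/3):
  θ_3 = -Pb(L²-b²-3x²)/(6LEI)  [x≤a] = -(-12)·(32/3)·(16²-(32/3)²-3·(16/5)²)/(6·16·20000) = 3136/421875 rad
Superposition: θ = Σ θ_i = 2956/421875 rad ≈ 0.007007 rad

θ(16/5) = 2956/421875 rad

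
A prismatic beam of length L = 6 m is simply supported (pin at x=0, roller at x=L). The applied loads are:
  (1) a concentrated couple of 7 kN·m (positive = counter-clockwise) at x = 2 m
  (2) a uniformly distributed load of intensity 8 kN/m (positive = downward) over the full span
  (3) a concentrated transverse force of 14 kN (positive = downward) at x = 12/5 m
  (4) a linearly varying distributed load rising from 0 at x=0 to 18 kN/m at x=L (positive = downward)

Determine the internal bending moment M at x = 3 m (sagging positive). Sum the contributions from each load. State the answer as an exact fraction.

M(3) = 449/5 kN·m

Load 1 — applied couple M₀=7 kN·m at a=2 m (b=L-a=4):
  M_1 = M₀x/L - M₀  [x>a] = 7·3/6 - 7 = -7/2 kN·m
Load 2 — uniform load w=8 kN/m over full span:
  M_2 = wx(L-x)/2 = 8·3·(6-3)/2 = 36 kN·m
Load 3 — point force P=14 kN at a=12/5 m (b=L-a=18/5):
  M_3 = Pa(L-x)/L  [x>a] = 14·(12/5)·(6-3)/6 = 84/5 kN·m
Load 4 — triangular load w₀=18 kN/m (0→w₀ over full span):
  M_4 = w₀Lx/6 - w₀x³/(6L) = 18·6·3/6 - 18·3³/(6·6) = 81/2 kN·m
Superposition: M = Σ M_i = 449/5 kN·m ≈ 89.800000 kN·m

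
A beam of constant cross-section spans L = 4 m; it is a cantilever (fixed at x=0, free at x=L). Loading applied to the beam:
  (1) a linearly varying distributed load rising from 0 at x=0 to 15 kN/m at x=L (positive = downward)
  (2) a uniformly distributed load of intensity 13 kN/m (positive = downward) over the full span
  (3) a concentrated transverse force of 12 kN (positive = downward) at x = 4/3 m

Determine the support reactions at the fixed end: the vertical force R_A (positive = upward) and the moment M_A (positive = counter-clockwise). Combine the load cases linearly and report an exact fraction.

R_A = 94 kN, M_A = 200 kN·m

Load 1 — triangular load w₀=15 kN/m (0→w₀ over full span):
  R_A = w₀L/2 = 15·4/2 = 30 kN
  M_A = w₀L²/3 = 15·4²/3 = 80 kN·m
Load 2 — uniform load w=13 kN/m over full span:
  R_A = wL = 13·4 = 52 kN
  M_A = wL²/2 = 13·4²/2 = 104 kN·m
Load 3 — point force P=12 kN at a=4/3 m (b=L-a=8/3):
  R_A = P = 12 kN
  M_A = Pa = 12·(4/3) = 16 kN·m
Superposition: R_A = 94 kN, M_A = 200 kN·m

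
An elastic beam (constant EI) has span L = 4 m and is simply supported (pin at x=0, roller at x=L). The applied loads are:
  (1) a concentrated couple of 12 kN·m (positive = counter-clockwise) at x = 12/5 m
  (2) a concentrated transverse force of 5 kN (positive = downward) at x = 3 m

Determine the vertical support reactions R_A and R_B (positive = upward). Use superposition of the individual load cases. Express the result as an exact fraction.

R_A = 17/4 kN, R_B = 3/4 kN

Load 1 — applied couple M₀=12 kN·m at a=12/5 m (b=L-a=8/5):
  R_A = M₀/L = 12/4 = 3 kN
  R_B = -M₀/L = -12/4 = -3 kN
Load 2 — point force P=5 kN at a=3 m (b=L-a=1):
  R_A = Pb/L = 5·1/4 = 5/4 kN
  R_B = Pa/L = 5·3/4 = 15/4 kN
Superposition: R_A = 17/4 kN, R_B = 3/4 kN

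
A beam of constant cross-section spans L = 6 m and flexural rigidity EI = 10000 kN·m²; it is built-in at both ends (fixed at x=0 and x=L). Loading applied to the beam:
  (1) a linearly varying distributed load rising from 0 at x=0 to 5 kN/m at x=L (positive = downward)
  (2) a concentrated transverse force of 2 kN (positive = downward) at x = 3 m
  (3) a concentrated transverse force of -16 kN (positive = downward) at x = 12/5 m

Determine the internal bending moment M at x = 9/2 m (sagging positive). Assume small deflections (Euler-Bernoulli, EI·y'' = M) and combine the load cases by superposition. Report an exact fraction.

M(9/2) = 9447/4000 kN·m

Load 1 — triangular load w₀=5 kN/m (0→w₀ over full span):
  M_1 = 3w₀Lx/20 - w₀L²/30 - w₀x³/(6L) = 3·5·6·(9/2)/20 - 5·6²/30 - 5·(9/2)³/(6·6) = 51/32 kN·m
Load 2 — point force P=2 kN at a=3 m (b=L-a=3):
  M_2 = Pa²(a+3b)(L-x)/L³ - Pa²b/L²  [x>a] = 2·3²·(3+3·3)·(6-(9/2))/6³ - 2·3²·3/6² = 0 kN·m
Load 3 — point force P=-16 kN at a=12/5 m (b=L-a=18/5):
  M_3 = Pa²(a+3b)(L-x)/L³ - Pa²b/L²  [x>a] = (-16)·(12/5)²·((12/5)+3·(18/5))·(6-(9/2))/6³ - (-16)·(12/5)²·(18/5)/6² = 96/125 kN·m
Superposition: M = Σ M_i = 9447/4000 kN·m ≈ 2.361750 kN·m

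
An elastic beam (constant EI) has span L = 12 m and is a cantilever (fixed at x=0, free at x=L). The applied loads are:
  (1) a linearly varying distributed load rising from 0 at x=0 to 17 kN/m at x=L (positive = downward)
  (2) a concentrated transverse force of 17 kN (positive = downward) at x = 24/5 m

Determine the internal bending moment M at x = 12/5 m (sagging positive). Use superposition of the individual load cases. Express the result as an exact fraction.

M(12/5) = -76908/125 kN·m

Load 1 — triangular load w₀=17 kN/m (0→w₀ over full span):
  M_1 = w₀Lx/2 - w₀L²/3 - w₀x³/(6L) = 17·12·(12/5)/2 - 17·12²/3 - 17·(12/5)³/(6·12) = -71808/125 kN·m
Load 2 — point force P=17 kN at a=24/5 m (b=L-a=36/5):
  M_2 = -P(a-x)  [x≤a] = -17·((24/5)-(12/5)) = -204/5 kN·m
Superposition: M = Σ M_i = -76908/125 kN·m ≈ -615.264000 kN·m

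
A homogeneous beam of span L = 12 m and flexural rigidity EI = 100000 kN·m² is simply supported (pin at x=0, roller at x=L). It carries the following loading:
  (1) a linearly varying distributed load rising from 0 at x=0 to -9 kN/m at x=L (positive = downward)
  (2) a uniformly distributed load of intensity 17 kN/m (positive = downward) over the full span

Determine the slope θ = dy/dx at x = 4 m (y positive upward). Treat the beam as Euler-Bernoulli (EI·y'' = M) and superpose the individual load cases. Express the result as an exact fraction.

Load 1 — triangular load w₀=-9 kN/m (0→w₀ over full span):
  θ_1 = -w₀(7L⁴-30L²x²+15x⁴)/(360LEI) = -(-9)·(7·12⁴-30·12²·4²+15·4⁴)/(360·12·100000) = 26/15625 rad
Load 2 — uniform load w=17 kN/m over full span:
  θ_2 = -w(L³-6Lx²+4x³)/(24EI) = -17·(12³-6·12·4²+4·4³)/(24·100000) = -221/37500 rad
Superposition: θ = Σ θ_i = -793/187500 rad ≈ -0.004229 rad

θ(4) = -793/187500 rad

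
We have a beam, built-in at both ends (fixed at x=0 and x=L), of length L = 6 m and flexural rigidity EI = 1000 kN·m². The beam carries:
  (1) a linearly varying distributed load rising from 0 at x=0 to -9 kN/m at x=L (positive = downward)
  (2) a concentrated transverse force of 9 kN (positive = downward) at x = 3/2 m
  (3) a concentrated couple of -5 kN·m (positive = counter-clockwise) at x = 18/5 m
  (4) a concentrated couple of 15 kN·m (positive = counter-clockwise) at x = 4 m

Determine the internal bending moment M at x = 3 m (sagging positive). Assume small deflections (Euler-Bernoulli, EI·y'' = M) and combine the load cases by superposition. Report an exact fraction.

Load 1 — triangular load w₀=-9 kN/m (0→w₀ over full span):
  M_1 = 3w₀Lx/20 - w₀L²/30 - w₀x³/(6L) = 3·(-9)·6·3/20 - (-9)·6²/30 - (-9)·3³/(6·6) = -27/4 kN·m
Load 2 — point force P=9 kN at a=3/2 m (b=L-a=9/2):
  M_2 = Pa²(a+3b)(L-x)/L³ - Pa²b/L²  [x>a] = 9·(3/2)²·((3/2)+3·(9/2))·(6-3)/6³ - 9·(3/2)²·(9/2)/6² = 27/16 kN·m
Load 3 — applied couple M₀=-5 kN·m at a=18/5 m (b=L-a=12/5):
  M_3 = R_Ax - M_A  [x≤a] with R_A=-6/5, M_A=-8/5 = (-6/5)·3 - (-8/5) = -2 kN·m
Load 4 — applied couple M₀=15 kN·m at a=4 m (b=L-a=2):
  M_4 = R_Ax - M_A  [x≤a] with R_A=10/3, M_A=5 = (10/3)·3 - 5 = 5 kN·m
Superposition: M = Σ M_i = -33/16 kN·m ≈ -2.062500 kN·m

M(3) = -33/16 kN·m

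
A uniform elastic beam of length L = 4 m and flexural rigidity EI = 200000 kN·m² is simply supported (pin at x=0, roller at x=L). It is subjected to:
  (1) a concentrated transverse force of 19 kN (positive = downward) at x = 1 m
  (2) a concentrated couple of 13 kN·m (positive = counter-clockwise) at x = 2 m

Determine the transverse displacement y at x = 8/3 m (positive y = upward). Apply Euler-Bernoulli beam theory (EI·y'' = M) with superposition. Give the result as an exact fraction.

Load 1 — point force P=19 kN at a=1 m (b=L-a=3):
  y_1 = -Pa(L-x)(2Lx-a²-x²)/(6LEI)  [x>a] = -19·1·(4-(8/3))·(2·4·(8/3)-1²-(8/3)²)/(6·4·200000) = -2261/32400000 m
Load 2 — applied couple M₀=13 kN·m at a=2 m (b=L-a=2):
  y_2 = (M₀x³/(6L)-M₀(x-a)²/2+C₁x)/EI  [x>a] with C₁=M₀(3b²-L²)/(6L)=-13/6 = (13·(8/3)³/(6·4)-13·((8/3)-2)²/2+(-13/6)·(8/3))/200000 = 13/1620000 m
Superposition: y = Σ y_i = -667/10800000 m ≈ -0.000062 m

y(8/3) = -667/10800000 m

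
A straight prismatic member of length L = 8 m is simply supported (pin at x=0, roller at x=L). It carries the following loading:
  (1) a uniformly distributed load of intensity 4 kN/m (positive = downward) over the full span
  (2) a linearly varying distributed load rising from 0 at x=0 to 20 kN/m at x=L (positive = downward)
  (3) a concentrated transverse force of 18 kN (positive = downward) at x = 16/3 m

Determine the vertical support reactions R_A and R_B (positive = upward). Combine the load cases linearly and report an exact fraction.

Load 1 — uniform load w=4 kN/m over full span:
  R_A = wL/2 = 4·8/2 = 16 kN
  R_B = wL/2 = 4·8/2 = 16 kN
Load 2 — triangular load w₀=20 kN/m (0→w₀ over full span):
  R_A = w₀L/6 = 20·8/6 = 80/3 kN
  R_B = w₀L/3 = 20·8/3 = 160/3 kN
Load 3 — point force P=18 kN at a=16/3 m (b=L-a=8/3):
  R_A = Pb/L = 18·(8/3)/8 = 6 kN
  R_B = Pa/L = 18·(16/3)/8 = 12 kN
Superposition: R_A = 146/3 kN, R_B = 244/3 kN

R_A = 146/3 kN, R_B = 244/3 kN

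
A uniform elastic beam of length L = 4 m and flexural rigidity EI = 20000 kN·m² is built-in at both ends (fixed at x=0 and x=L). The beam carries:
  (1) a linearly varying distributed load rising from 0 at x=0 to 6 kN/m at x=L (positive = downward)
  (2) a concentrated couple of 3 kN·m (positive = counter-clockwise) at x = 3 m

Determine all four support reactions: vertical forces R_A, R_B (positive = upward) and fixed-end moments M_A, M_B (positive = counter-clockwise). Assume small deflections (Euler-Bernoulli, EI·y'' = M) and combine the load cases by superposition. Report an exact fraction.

Load 1 — triangular load w₀=6 kN/m (0→w₀ over full span):
  R_A = 3w₀L/20 = 3·6·4/20 = 18/5 kN
  M_A = w₀L²/30 = 6·4²/30 = 16/5 kN·m
  R_B = 7w₀L/20 = 7·6·4/20 = 42/5 kN
  M_B = -w₀L²/20 = -6·4²/20 = -24/5 kN·m
Load 2 — applied couple M₀=3 kN·m at a=3 m (b=L-a=1):
  R_A = 6M₀ab/L³ = 6·3·3·1/4³ = 27/32 kN
  M_A = M₀b(2a-b)/L² = 3·1·(2·3-1)/4² = 15/16 kN·m
  R_B = -6M₀ab/L³ = -6·3·3·1/4³ = -27/32 kN
  M_B = M₀a(2b-a)/L² = 3·3·(2·1-3)/4² = -9/16 kN·m
Superposition: R_A = 711/160 kN, M_A = 331/80 kN·m, R_B = 1209/160 kN, M_B = -429/80 kN·m

R_A = 711/160 kN, M_A = 331/80 kN·m, R_B = 1209/160 kN, M_B = -429/80 kN·m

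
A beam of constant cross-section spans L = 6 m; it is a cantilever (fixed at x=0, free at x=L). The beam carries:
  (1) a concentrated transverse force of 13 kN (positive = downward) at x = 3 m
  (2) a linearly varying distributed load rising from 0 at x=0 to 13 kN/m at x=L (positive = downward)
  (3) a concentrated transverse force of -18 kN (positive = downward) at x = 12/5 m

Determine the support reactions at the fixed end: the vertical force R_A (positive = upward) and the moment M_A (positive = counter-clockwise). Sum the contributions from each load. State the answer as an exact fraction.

Load 1 — point force P=13 kN at a=3 m (b=L-a=3):
  R_A = P = 13 kN
  M_A = Pa = 13·3 = 39 kN·m
Load 2 — triangular load w₀=13 kN/m (0→w₀ over full span):
  R_A = w₀L/2 = 13·6/2 = 39 kN
  M_A = w₀L²/3 = 13·6²/3 = 156 kN·m
Load 3 — point force P=-18 kN at a=12/5 m (b=L-a=18/5):
  R_A = P = (-18) = -18 kN
  M_A = Pa = (-18)·(12/5) = -216/5 kN·m
Superposition: R_A = 34 kN, M_A = 759/5 kN·m

R_A = 34 kN, M_A = 759/5 kN·m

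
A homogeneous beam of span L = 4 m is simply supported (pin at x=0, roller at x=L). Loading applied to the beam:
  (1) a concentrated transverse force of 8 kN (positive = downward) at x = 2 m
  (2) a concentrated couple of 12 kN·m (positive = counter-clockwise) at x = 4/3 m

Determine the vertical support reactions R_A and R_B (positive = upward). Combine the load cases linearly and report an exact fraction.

R_A = 7 kN, R_B = 1 kN

Load 1 — point force P=8 kN at a=2 m (b=L-a=2):
  R_A = Pb/L = 8·2/4 = 4 kN
  R_B = Pa/L = 8·2/4 = 4 kN
Load 2 — applied couple M₀=12 kN·m at a=4/3 m (b=L-a=8/3):
  R_A = M₀/L = 12/4 = 3 kN
  R_B = -M₀/L = -12/4 = -3 kN
Superposition: R_A = 7 kN, R_B = 1 kN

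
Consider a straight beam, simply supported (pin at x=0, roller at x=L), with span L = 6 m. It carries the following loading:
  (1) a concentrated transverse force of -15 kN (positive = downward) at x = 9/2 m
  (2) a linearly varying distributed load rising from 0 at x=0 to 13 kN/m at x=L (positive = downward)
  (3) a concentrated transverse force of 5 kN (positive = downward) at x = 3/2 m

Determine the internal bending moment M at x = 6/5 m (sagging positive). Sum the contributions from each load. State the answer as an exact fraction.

Load 1 — point force P=-15 kN at a=9/2 m (b=L-a=3/2):
  M_1 = Pbx/L  [x≤a] = (-15)·(3/2)·(6/5)/6 = -9/2 kN·m
Load 2 — triangular load w₀=13 kN/m (0→w₀ over full span):
  M_2 = w₀Lx/6 - w₀x³/(6L) = 13·6·(6/5)/6 - 13·(6/5)³/(6·6) = 1872/125 kN·m
Load 3 — point force P=5 kN at a=3/2 m (b=L-a=9/2):
  M_3 = Pbx/L  [x≤a] = 5·(9/2)·(6/5)/6 = 9/2 kN·m
Superposition: M = Σ M_i = 1872/125 kN·m ≈ 14.976000 kN·m

M(6/5) = 1872/125 kN·m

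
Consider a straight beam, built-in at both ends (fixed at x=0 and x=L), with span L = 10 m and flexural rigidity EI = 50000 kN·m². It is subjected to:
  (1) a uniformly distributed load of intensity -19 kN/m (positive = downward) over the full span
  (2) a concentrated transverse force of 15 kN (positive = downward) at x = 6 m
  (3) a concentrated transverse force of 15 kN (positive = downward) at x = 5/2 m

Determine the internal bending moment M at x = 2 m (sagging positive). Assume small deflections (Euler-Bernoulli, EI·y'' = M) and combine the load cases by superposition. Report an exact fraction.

Load 1 — uniform load w=-19 kN/m over full span:
  M_1 = wLx/2 - wL²/12 - wx²/2 = (-19)·10·2/2 - (-19)·10²/12 - (-19)·2²/2 = 19/3 kN·m
Load 2 — point force P=15 kN at a=6 m (b=L-a=4):
  M_2 = Pb²(3a+b)x/L³ - Pab²/L²  [x≤a] = 15·4²·(3·6+4)·2/10³ - 15·6·4²/10² = -96/25 kN·m
Load 3 — point force P=15 kN at a=5/2 m (b=L-a=15/2):
  M_3 = Pb²(3a+b)x/L³ - Pab²/L²  [x≤a] = 15·(15/2)²·(3·(5/2)+(15/2))·2/10³ - 15·(5/2)·(15/2)²/10² = 135/32 kN·m
Superposition: M = Σ M_i = 16109/2400 kN·m ≈ 6.712083 kN·m

M(2) = 16109/2400 kN·m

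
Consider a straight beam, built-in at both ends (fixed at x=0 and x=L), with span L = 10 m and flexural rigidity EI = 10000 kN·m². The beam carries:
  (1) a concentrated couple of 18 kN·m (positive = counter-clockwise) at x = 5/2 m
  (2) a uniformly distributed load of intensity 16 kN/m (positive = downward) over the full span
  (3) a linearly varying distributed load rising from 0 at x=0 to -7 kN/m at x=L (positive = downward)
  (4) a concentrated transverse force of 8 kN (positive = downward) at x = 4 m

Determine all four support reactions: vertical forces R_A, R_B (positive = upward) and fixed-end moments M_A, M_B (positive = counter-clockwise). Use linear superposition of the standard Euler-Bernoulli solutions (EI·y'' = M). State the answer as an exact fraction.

Load 1 — applied couple M₀=18 kN·m at a=5/2 m (b=L-a=15/2):
  R_A = 6M₀ab/L³ = 6·18·(5/2)·(15/2)/10³ = 81/40 kN
  M_A = M₀b(2a-b)/L² = 18·(15/2)·(2·(5/2)-(15/2))/10² = -27/8 kN·m
  R_B = -6M₀ab/L³ = -6·18·(5/2)·(15/2)/10³ = -81/40 kN
  M_B = M₀a(2b-a)/L² = 18·(5/2)·(2·(15/2)-(5/2))/10² = 45/8 kN·m
Load 2 — uniform load w=16 kN/m over full span:
  R_A = wL/2 = 16·10/2 = 80 kN
  M_A = wL²/12 = 16·10²/12 = 400/3 kN·m
  R_B = wL/2 = 16·10/2 = 80 kN
  M_B = -wL²/12 = -16·10²/12 = -400/3 kN·m
Load 3 — triangular load w₀=-7 kN/m (0→w₀ over full span):
  R_A = 3w₀L/20 = 3·(-7)·10/20 = -21/2 kN
  M_A = w₀L²/30 = (-7)·10²/30 = -70/3 kN·m
  R_B = 7w₀L/20 = 7·(-7)·10/20 = -49/2 kN
  M_B = -w₀L²/20 = -(-7)·10²/20 = 35 kN·m
Load 4 — point force P=8 kN at a=4 m (b=L-a=6):
  R_A = Pb²(3a+b)/L³ = 8·6²·(3·4+6)/10³ = 648/125 kN
  M_A = Pab²/L² = 8·4·6²/10² = 288/25 kN·m
  R_B = Pa²(a+3b)/L³ = 8·4²·(4+3·6)/10³ = 352/125 kN
  M_B = -Pa²b/L² = -8·4²·6/10² = -192/25 kN·m
Superposition: R_A = 76709/1000 kN, M_A = 23629/200 kN·m, R_B = 56291/1000 kN, M_B = -60233/600 kN·m

R_A = 76709/1000 kN, M_A = 23629/200 kN·m, R_B = 56291/1000 kN, M_B = -60233/600 kN·m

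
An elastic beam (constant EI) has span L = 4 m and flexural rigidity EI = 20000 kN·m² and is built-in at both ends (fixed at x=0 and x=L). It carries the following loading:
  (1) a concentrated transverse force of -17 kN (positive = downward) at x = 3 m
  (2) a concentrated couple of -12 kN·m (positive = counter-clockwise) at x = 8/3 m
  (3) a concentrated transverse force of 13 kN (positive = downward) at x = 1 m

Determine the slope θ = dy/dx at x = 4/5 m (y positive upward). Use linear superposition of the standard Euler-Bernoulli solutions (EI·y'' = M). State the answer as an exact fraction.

Load 1 — point force P=-17 kN at a=3 m (b=L-a=1):
  θ_1 = -Pb²x(2aL-(3a+b)x)/(2L³EI)  [x≤a] = -(-17)·1²·(4/5)·(2·3·4-(3·3+1)·(4/5))/(2·4³·20000) = 17/200000 rad
Load 2 — applied couple M₀=-12 kN·m at a=8/3 m (b=L-a=4/3):
  θ_2 = (R_Ax²/2 - M_Ax)/EI  [x≤a] with R_A=-4, M_A=-4 = ((-4)·(4/5)²/2 - (-4)·(4/5))/20000 = 3/31250 rad
Load 3 — point force P=13 kN at a=1 m (b=L-a=3):
  θ_3 = -Pb²x(2aL-(3a+b)x)/(2L³EI)  [x≤a] = -13·3²·(4/5)·(2·1·4-(3·1+3)·(4/5))/(2·4³·20000) = -117/1000000 rad
Superposition: θ = Σ θ_i = 1/15625 rad ≈ 0.000064 rad

θ(4/5) = 1/15625 rad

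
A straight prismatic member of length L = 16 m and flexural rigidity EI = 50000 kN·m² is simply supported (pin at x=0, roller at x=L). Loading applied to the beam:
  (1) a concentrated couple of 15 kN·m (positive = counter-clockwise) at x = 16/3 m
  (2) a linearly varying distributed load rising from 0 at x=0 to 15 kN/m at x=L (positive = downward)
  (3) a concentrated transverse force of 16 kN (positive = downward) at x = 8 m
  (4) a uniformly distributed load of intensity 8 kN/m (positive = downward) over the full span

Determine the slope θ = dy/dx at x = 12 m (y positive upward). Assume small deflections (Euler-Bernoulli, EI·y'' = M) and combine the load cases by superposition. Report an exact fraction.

Load 1 — applied couple M₀=15 kN·m at a=16/3 m (b=L-a=32/3):
  θ_1 = (M₀x²/(2L)-M₀(x-a)+C₁)/EI  [x>a] with C₁=M₀(3b²-L²)/(6L)=40/3 = (15·12²/(2·16)-15·(12-(16/3))+(40/3))/50000 = -23/60000 rad
Load 2 — triangular load w₀=15 kN/m (0→w₀ over full span):
  θ_2 = -w₀(7L⁴-30L²x²+15x⁴)/(360LEI) = -15·(7·16⁴-30·16²·12²+15·12⁴)/(360·16·50000) = 1313/75000 rad
Load 3 — point force P=16 kN at a=8 m (b=L-a=8):
  θ_3 = -Pa(2L²-6Lx+3x²+a²)/(6LEI)  [x>a] = -16·8·(2·16²-6·16·12+3·12²+8²)/(6·16·50000) = 12/3125 rad
Load 4 — uniform load w=8 kN/m over full span:
  θ_4 = -w(L³-6Lx²+4x³)/(24EI) = -8·(16³-6·16·12²+4·12³)/(24·50000) = 176/9375 rad
Superposition: θ = Σ θ_i = 11921/300000 rad ≈ 0.039737 rad

θ(12) = 11921/300000 rad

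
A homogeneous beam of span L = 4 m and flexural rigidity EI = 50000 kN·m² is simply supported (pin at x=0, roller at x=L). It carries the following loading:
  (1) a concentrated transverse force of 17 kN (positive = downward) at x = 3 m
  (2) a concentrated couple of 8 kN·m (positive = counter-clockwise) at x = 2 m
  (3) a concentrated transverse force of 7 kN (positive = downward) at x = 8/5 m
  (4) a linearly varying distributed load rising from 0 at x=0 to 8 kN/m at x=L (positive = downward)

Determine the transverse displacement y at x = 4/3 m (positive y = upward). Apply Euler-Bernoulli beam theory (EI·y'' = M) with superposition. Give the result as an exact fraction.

y(4/3) = -5943299/9112500000 m

Load 1 — point force P=17 kN at a=3 m (b=L-a=1):
  y_1 = -Pbx(L²-b²-x²)/(6LEI)  [x≤a] = -17·1·(4/3)·(4²-1²-(4/3)²)/(6·4·50000) = -2023/8100000 m
Load 2 — applied couple M₀=8 kN·m at a=2 m (b=L-a=2):
  y_2 = (M₀x³/(6L)+C₁x)/EI  [x≤a] with C₁=M₀(3b²-L²)/(6L)=-4/3 = (8·(4/3)³/(6·4)+(-4/3)·(4/3))/50000 = -1/50625 m
Load 3 — point force P=7 kN at a=8/5 m (b=L-a=12/5):
  y_3 = -Pbx(L²-b²-x²)/(6LEI)  [x≤a] = -7·(12/5)·(4/3)·(4²-(12/5)²-(4/3)²)/(6·4·50000) = -1666/10546875 m
Load 4 — triangular load w₀=8 kN/m (0→w₀ over full span):
  y_4 = -w₀x(7L⁴-10L²x²+3x⁴)/(360LEI) = -8·(4/3)·(7·4⁴-10·4²·(4/3)²+3·(4/3)⁴)/(360·4·50000) = -512/2278125 m
Superposition: y = Σ y_i = -5943299/9112500000 m ≈ -0.000652 m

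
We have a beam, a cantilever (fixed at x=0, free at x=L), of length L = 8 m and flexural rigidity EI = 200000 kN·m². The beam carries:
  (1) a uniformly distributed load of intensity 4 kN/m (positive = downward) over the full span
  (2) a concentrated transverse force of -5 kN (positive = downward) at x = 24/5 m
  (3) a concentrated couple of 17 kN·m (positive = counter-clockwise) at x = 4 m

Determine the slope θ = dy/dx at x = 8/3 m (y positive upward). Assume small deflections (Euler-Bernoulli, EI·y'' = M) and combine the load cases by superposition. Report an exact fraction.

Load 1 — uniform load w=4 kN/m over full span:
  θ_1 = -wx(x²-3Lx+3L²)/(6EI) = -4·(8/3)·((8/3)²-3·8·(8/3)+3·8²)/(6·200000) = -304/253125 rad
Load 2 — point force P=-5 kN at a=24/5 m (b=L-a=16/5):
  θ_2 = -Px(2a-x)/(2EI)  [x≤a] = -(-5)·(8/3)·(2·(24/5)-(8/3))/(2·200000) = 13/56250 rad
Load 3 — applied couple M₀=17 kN·m at a=4 m (b=L-a=4):
  θ_3 = M₀x/EI  [x≤a] = 17·(8/3)/200000 = 17/75000 rad
Superposition: θ = Σ θ_i = -301/405000 rad ≈ -0.000743 rad

θ(8/3) = -301/405000 rad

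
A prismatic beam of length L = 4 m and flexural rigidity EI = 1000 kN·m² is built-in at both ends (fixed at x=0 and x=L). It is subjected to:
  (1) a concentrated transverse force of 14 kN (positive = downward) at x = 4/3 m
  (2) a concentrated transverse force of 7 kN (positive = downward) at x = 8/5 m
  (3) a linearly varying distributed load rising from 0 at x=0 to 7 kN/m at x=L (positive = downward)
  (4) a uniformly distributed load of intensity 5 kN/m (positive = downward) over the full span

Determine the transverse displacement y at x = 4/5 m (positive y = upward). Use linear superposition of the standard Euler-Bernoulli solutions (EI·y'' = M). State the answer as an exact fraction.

y(4/5) = -154388/31640625 m

Load 1 — point force P=14 kN at a=4/3 m (b=L-a=8/3):
  y_1 = -Pb²x²(3aL-(3a+b)x)/(6L³EI)  [x≤a] = -14·(8/3)²·(4/5)²·(3·(4/3)·4-(3·(4/3)+(8/3))·(4/5))/(6·4³·1000) = -448/253125 m
Load 2 — point force P=7 kN at a=8/5 m (b=L-a=12/5):
  y_2 = -Pb²x²(3aL-(3a+b)x)/(6L³EI)  [x≤a] = -7·(12/5)²·(4/5)²·(3·(8/5)·4-(3·(8/5)+(12/5))·(4/5))/(6·4³·1000) = -1764/1953125 m
Load 3 — triangular load w₀=7 kN/m (0→w₀ over full span):
  y_3 = -w₀x²(L-x)²(x+2L)/(120LEI) = -7·(4/5)²·(4-(4/5))²·((4/5)+2·4)/(120·4·1000) = -4928/5859375 m
Load 4 — uniform load w=5 kN/m over full span:
  y_4 = -wx²(L-x)²/(24EI) = -5·(4/5)²·(4-(4/5))²/(24·1000) = -64/46875 m
Superposition: y = Σ y_i = -154388/31640625 m ≈ -0.004879 m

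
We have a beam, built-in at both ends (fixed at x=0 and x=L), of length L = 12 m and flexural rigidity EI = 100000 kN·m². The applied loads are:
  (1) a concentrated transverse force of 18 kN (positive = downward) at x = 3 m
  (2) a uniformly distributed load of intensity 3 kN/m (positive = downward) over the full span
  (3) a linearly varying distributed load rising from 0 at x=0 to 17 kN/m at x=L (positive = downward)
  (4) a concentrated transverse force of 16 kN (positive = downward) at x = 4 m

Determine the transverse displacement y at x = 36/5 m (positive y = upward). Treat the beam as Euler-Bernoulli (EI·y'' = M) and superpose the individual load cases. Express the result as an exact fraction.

y(36/5) = -8688463/1171875000 m

Load 1 — point force P=18 kN at a=3 m (b=L-a=9):
  y_1 = -Pa²(L-x)²(3bL-(3b+a)(L-x))/(6L³EI)  [x>a] = -18·3²·(12-(36/5))²·(3·9·12-(3·9+3)·(12-(36/5)))/(6·12³·100000) = -81/125000 m
Load 2 — uniform load w=3 kN/m over full span:
  y_2 = -wx²(L-x)²/(24EI) = -3·(36/5)²·(12-(36/5))²/(24·100000) = -2916/1953125 m
Load 3 — triangular load w₀=17 kN/m (0→w₀ over full span):
  y_3 = -w₀x²(L-x)²(x+2L)/(120LEI) = -17·(36/5)²·(12-(36/5))²·((36/5)+2·12)/(120·12·100000) = -214812/48828125 m
Load 4 — point force P=16 kN at a=4 m (b=L-a=8):
  y_4 = -Pa²(L-x)²(3bL-(3b+a)(L-x))/(6L³EI)  [x>a] = -16·4²·(12-(36/5))²·(3·8·12-(3·8+4)·(12-(36/5)))/(6·12³·100000) = -1024/1171875 m
Superposition: y = Σ y_i = -8688463/1171875000 m ≈ -0.007414 m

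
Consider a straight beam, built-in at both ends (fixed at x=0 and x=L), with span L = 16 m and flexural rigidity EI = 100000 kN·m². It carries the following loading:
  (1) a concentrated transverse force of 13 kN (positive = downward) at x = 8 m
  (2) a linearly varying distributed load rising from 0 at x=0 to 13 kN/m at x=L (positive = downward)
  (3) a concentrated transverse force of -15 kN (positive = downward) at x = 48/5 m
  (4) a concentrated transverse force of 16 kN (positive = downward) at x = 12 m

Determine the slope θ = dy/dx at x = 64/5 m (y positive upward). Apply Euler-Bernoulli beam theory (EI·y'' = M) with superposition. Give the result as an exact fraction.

Load 1 — point force P=13 kN at a=8 m (b=L-a=8):
  θ_1 = Pa²(L-x)(2bL-(3b+a)(L-x))/(2L³EI)  [x>a] = 13·8²·(16-(64/5))·(2·8·16-(3·8+8)·(16-(64/5)))/(2·16³·100000) = 39/78125 rad
Load 2 — triangular load w₀=13 kN/m (0→w₀ over full span):
  θ_2 = -w₀(2x(L-x)(L-2x)(x+2L)+x²(L-x)²)/(120LEI) = -13·(2·(64/5)·(16-(64/5))·(16-2·(64/5))·((64/5)+2·16)+(64/5)²·(16-(64/5))²)/(120·16·100000) = 13312/5859375 rad
Load 3 — point force P=-15 kN at a=48/5 m (b=L-a=32/5):
  θ_3 = Pa²(L-x)(2bL-(3b+a)(L-x))/(2L³EI)  [x>a] = (-15)·(48/5)²·(16-(64/5))·(2·(32/5)·16-(3·(32/5)+(48/5))·(16-(64/5)))/(2·16³·100000) = -1188/1953125 rad
Load 4 — point force P=16 kN at a=12 m (b=L-a=4):
  θ_4 = Pa²(L-x)(2bL-(3b+a)(L-x))/(2L³EI)  [x>a] = 16·12²·(16-(64/5))·(2·4·16-(3·4+12)·(16-(64/5)))/(2·16³·100000) = 36/78125 rad
Superposition: θ = Σ θ_i = 15373/5859375 rad ≈ 0.002624 rad

θ(64/5) = 15373/5859375 rad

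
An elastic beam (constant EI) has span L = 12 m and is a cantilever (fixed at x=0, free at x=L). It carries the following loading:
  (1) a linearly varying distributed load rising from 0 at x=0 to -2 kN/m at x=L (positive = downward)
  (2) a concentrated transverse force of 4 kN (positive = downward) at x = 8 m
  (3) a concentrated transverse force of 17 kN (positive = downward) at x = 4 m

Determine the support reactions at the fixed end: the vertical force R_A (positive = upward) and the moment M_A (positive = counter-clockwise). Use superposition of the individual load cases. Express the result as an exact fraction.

R_A = 9 kN, M_A = 4 kN·m

Load 1 — triangular load w₀=-2 kN/m (0→w₀ over full span):
  R_A = w₀L/2 = (-2)·12/2 = -12 kN
  M_A = w₀L²/3 = (-2)·12²/3 = -96 kN·m
Load 2 — point force P=4 kN at a=8 m (b=L-a=4):
  R_A = P = 4 kN
  M_A = Pa = 4·8 = 32 kN·m
Load 3 — point force P=17 kN at a=4 m (b=L-a=8):
  R_A = P = 17 kN
  M_A = Pa = 17·4 = 68 kN·m
Superposition: R_A = 9 kN, M_A = 4 kN·m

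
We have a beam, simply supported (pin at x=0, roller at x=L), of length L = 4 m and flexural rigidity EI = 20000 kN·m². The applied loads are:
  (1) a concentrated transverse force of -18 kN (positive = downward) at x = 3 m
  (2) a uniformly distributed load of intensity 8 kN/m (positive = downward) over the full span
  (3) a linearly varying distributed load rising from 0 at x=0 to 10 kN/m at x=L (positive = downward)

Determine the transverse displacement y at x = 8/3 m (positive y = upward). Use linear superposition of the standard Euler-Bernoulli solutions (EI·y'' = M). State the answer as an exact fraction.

y(8/3) = -8137/7290000 m

Load 1 — point force P=-18 kN at a=3 m (b=L-a=1):
  y_1 = -Pbx(L²-b²-x²)/(6LEI)  [x≤a] = -(-18)·1·(8/3)·(4²-1²-(8/3)²)/(6·4·20000) = 71/90000 m
Load 2 — uniform load w=8 kN/m over full span:
  y_2 = -wx(L³-2Lx²+x³)/(24EI) = -8·(8/3)·(4³-2·4·(8/3)²+(8/3)³)/(24·20000) = -176/151875 m
Load 3 — triangular load w₀=10 kN/m (0→w₀ over full span):
  y_3 = -w₀x(7L⁴-10L²x²+3x⁴)/(360LEI) = -10·(8/3)·(7·4⁴-10·4²·(8/3)²+3·(8/3)⁴)/(360·4·20000) = -68/91125 m
Superposition: y = Σ y_i = -8137/7290000 m ≈ -0.001116 m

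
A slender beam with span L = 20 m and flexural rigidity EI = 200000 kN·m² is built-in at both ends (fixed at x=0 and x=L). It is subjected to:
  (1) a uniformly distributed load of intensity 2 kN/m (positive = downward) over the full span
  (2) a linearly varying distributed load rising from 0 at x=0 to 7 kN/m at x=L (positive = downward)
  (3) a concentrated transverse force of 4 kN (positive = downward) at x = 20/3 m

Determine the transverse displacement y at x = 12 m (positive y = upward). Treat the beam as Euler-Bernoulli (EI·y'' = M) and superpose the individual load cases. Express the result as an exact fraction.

y(12) = -71726/6328125 m

Load 1 — uniform load w=2 kN/m over full span:
  y_1 = -wx²(L-x)²/(24EI) = -2·12²·(20-12)²/(24·200000) = -12/3125 m
Load 2 — triangular load w₀=7 kN/m (0→w₀ over full span):
  y_2 = -w₀x²(L-x)²(x+2L)/(120LEI) = -7·12²·(20-12)²·(12+2·20)/(120·20·200000) = -546/78125 m
Load 3 — point force P=4 kN at a=20/3 m (b=L-a=40/3):
  y_3 = -Pa²(L-x)²(3bL-(3b+a)(L-x))/(6L³EI)  [x>a] = -4·(20/3)²·(20-12)²·(3·(40/3)·20-(3·(40/3)+(20/3))·(20-12))/(6·20³·200000) = -128/253125 m
Superposition: y = Σ y_i = -71726/6328125 m ≈ -0.011334 m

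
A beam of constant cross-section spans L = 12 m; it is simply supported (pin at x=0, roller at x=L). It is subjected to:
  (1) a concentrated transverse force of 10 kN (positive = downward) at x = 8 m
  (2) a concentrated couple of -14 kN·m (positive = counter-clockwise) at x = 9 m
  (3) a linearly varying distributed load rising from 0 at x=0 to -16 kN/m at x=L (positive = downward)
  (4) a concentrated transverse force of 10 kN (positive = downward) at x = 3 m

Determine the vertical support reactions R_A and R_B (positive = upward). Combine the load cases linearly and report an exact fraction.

R_A = -67/3 kN, R_B = -161/3 kN

Load 1 — point force P=10 kN at a=8 m (b=L-a=4):
  R_A = Pb/L = 10·4/12 = 10/3 kN
  R_B = Pa/L = 10·8/12 = 20/3 kN
Load 2 — applied couple M₀=-14 kN·m at a=9 m (b=L-a=3):
  R_A = M₀/L = (-14)/12 = -7/6 kN
  R_B = -M₀/L = -(-14)/12 = 7/6 kN
Load 3 — triangular load w₀=-16 kN/m (0→w₀ over full span):
  R_A = w₀L/6 = (-16)·12/6 = -32 kN
  R_B = w₀L/3 = (-16)·12/3 = -64 kN
Load 4 — point force P=10 kN at a=3 m (b=L-a=9):
  R_A = Pb/L = 10·9/12 = 15/2 kN
  R_B = Pa/L = 10·3/12 = 5/2 kN
Superposition: R_A = -67/3 kN, R_B = -161/3 kN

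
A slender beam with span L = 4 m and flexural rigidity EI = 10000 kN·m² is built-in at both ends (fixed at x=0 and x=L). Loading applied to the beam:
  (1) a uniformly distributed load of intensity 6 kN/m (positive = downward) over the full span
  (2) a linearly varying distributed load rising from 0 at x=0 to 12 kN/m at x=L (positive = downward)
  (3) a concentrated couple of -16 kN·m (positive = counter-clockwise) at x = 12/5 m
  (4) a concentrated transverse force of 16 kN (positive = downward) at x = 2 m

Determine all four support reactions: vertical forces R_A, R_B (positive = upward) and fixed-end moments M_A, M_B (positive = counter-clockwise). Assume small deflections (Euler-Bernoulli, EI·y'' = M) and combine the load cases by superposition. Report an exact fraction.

Load 1 — uniform load w=6 kN/m over full span:
  R_A = wL/2 = 6·4/2 = 12 kN
  M_A = wL²/12 = 6·4²/12 = 8 kN·m
  R_B = wL/2 = 6·4/2 = 12 kN
  M_B = -wL²/12 = -6·4²/12 = -8 kN·m
Load 2 — triangular load w₀=12 kN/m (0→w₀ over full span):
  R_A = 3w₀L/20 = 3·12·4/20 = 36/5 kN
  M_A = w₀L²/30 = 12·4²/30 = 32/5 kN·m
  R_B = 7w₀L/20 = 7·12·4/20 = 84/5 kN
  M_B = -w₀L²/20 = -12·4²/20 = -48/5 kN·m
Load 3 — applied couple M₀=-16 kN·m at a=12/5 m (b=L-a=8/5):
  R_A = 6M₀ab/L³ = 6·(-16)·(12/5)·(8/5)/4³ = -144/25 kN
  M_A = M₀b(2a-b)/L² = (-16)·(8/5)·(2·(12/5)-(8/5))/4² = -128/25 kN·m
  R_B = -6M₀ab/L³ = -6·(-16)·(12/5)·(8/5)/4³ = 144/25 kN
  M_B = M₀a(2b-a)/L² = (-16)·(12/5)·(2·(8/5)-(12/5))/4² = -48/25 kN·m
Load 4 — point force P=16 kN at a=2 m (b=L-a=2):
  R_A = Pb²(3a+b)/L³ = 16·2²·(3·2+2)/4³ = 8 kN
  M_A = Pab²/L² = 16·2·2²/4² = 8 kN·m
  R_B = Pa²(a+3b)/L³ = 16·2²·(2+3·2)/4³ = 8 kN
  M_B = -Pa²b/L² = -16·2²·2/4² = -8 kN·m
Superposition: R_A = 536/25 kN, M_A = 432/25 kN·m, R_B = 1064/25 kN, M_B = -688/25 kN·m

R_A = 536/25 kN, M_A = 432/25 kN·m, R_B = 1064/25 kN, M_B = -688/25 kN·m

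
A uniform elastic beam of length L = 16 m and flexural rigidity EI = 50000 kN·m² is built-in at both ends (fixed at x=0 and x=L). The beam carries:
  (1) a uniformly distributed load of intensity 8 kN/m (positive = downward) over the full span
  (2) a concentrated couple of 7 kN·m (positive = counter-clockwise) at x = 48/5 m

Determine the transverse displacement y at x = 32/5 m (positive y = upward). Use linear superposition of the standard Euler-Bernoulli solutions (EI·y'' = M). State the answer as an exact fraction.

Load 1 — uniform load w=8 kN/m over full span:
  y_1 = -wx²(L-x)²/(24EI) = -8·(32/5)²·(16-(32/5))²/(24·50000) = -49152/1953125 m
Load 2 — applied couple M₀=7 kN·m at a=48/5 m (b=L-a=32/5):
  y_2 = (R_Ax³/6 - M_Ax²/2)/EI  [x≤a] with R_A=63/100, M_A=56/25 = ((63/100)·(32/5)³/6 - (56/25)·(32/5)²/2)/50000 = -3584/9765625 m
Superposition: y = Σ y_i = -249344/9765625 m ≈ -0.025533 m

y(32/5) = -249344/9765625 m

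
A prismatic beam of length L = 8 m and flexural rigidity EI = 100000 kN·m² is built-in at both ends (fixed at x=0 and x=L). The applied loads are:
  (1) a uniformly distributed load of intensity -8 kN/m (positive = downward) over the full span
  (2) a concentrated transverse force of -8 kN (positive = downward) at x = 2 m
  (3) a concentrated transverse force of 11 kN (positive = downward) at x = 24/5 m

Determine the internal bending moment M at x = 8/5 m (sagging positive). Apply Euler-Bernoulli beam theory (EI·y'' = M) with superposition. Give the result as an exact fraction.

M(8/5) = -4399/1875 kN·m

Load 1 — uniform load w=-8 kN/m over full span:
  M_1 = wLx/2 - wL²/12 - wx²/2 = (-8)·8·(8/5)/2 - (-8)·8²/12 - (-8)·(8/5)²/2 = 128/75 kN·m
Load 2 — point force P=-8 kN at a=2 m (b=L-a=6):
  M_2 = Pb²(3a+b)x/L³ - Pab²/L²  [x≤a] = (-8)·6²·(3·2+6)·(8/5)/8³ - (-8)·2·6²/8² = -9/5 kN·m
Load 3 — point force P=11 kN at a=24/5 m (b=L-a=16/5):
  M_3 = Pb²(3a+b)x/L³ - Pab²/L²  [x≤a] = 11·(16/5)²·(3·(24/5)+(16/5))·(8/5)/8³ - 11·(24/5)·(16/5)²/8² = -1408/625 kN·m
Superposition: M = Σ M_i = -4399/1875 kN·m ≈ -2.346133 kN·m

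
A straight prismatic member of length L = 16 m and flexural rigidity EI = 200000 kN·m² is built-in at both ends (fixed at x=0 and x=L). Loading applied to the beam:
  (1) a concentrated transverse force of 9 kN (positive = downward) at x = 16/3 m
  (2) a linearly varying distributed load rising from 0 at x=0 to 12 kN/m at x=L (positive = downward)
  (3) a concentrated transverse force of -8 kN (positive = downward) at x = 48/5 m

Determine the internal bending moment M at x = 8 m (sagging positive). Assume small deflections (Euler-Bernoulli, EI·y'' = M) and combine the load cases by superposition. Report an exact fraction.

M(8) = 1544/25 kN·m

Load 1 — point force P=9 kN at a=16/3 m (b=L-a=32/3):
  M_1 = Pa²(a+3b)(L-x)/L³ - Pa²b/L²  [x>a] = 9·(16/3)²·((16/3)+3·(32/3))·(16-8)/16³ - 9·(16/3)²·(32/3)/16² = 8 kN·m
Load 2 — triangular load w₀=12 kN/m (0→w₀ over full span):
  M_2 = 3w₀Lx/20 - w₀L²/30 - w₀x³/(6L) = 3·12·16·8/20 - 12·16²/30 - 12·8³/(6·16) = 64 kN·m
Load 3 — point force P=-8 kN at a=48/5 m (b=L-a=32/5):
  M_3 = Pb²(3a+b)x/L³ - Pab²/L²  [x≤a] = (-8)·(32/5)²·(3·(48/5)+(32/5))·8/16³ - (-8)·(48/5)·(32/5)²/16² = -256/25 kN·m
Superposition: M = Σ M_i = 1544/25 kN·m ≈ 61.760000 kN·m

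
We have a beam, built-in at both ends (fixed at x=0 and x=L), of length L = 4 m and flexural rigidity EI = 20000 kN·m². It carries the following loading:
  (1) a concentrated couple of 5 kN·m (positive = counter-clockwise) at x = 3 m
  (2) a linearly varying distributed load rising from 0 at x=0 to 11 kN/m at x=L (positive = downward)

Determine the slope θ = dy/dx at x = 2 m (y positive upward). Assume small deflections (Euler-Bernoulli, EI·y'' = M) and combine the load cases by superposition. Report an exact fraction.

θ(2) = -163/4800000 rad

Load 1 — applied couple M₀=5 kN·m at a=3 m (b=L-a=1):
  θ_1 = (R_Ax²/2 - M_Ax)/EI  [x≤a] with R_A=45/32, M_A=25/16 = ((45/32)·2²/2 - (25/16)·2)/20000 = -1/64000 rad
Load 2 — triangular load w₀=11 kN/m (0→w₀ over full span):
  θ_2 = -w₀(2x(L-x)(L-2x)(x+2L)+x²(L-x)²)/(120LEI) = -11·(2·2·(4-2)·(4-2·2)·(2+2·4)+2²·(4-2)²)/(120·4·20000) = -11/600000 rad
Superposition: θ = Σ θ_i = -163/4800000 rad ≈ -0.000034 rad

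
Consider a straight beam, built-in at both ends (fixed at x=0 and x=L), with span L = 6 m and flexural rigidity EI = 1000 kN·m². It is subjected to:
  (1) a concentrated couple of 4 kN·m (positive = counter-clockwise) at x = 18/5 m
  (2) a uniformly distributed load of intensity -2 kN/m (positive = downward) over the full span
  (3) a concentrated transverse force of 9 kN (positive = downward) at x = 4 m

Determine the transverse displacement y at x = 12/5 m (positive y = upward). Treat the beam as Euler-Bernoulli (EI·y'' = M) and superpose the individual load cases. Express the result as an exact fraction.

Load 1 — applied couple M₀=4 kN·m at a=18/5 m (b=L-a=12/5):
  y_1 = (R_Ax³/6 - M_Ax²/2)/EI  [x≤a] with R_A=24/25, M_A=32/25 = ((24/25)·(12/5)³/6 - (32/25)·(12/5)²/2)/1000 = -576/390625 m
Load 2 — uniform load w=-2 kN/m over full span:
  y_2 = -wx²(L-x)²/(24EI) = -(-2)·(12/5)²·(6-(12/5))²/(24·1000) = 486/78125 m
Load 3 — point force P=9 kN at a=4 m (b=L-a=2):
  y_3 = -Pb²x²(3aL-(3a+b)x)/(6L³EI)  [x≤a] = -9·2²·(12/5)²·(3·4·6-(3·4+2)·(12/5))/(6·6³·1000) = -96/15625 m
Superposition: y = Σ y_i = -546/390625 m ≈ -0.001398 m

y(12/5) = -546/390625 m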